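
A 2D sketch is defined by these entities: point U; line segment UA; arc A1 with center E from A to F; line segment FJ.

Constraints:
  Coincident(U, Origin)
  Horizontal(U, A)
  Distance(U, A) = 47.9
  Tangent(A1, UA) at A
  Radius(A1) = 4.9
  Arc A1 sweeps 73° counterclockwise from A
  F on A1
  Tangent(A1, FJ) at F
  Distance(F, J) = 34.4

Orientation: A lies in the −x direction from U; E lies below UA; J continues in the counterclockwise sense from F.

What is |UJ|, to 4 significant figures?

72.43

On A1, A sits at bearing 90° from E; a 73° counterclockwise sweep puts F at bearing 163°, so F = E + 4.9·(cos 163°, sin 163°) = (-52.59, -3.467). Since A1 is tangent to FJ there, EF ⟂ FJ, so FJ runs along (−sin 163°, cos 163°); with |FJ| = 34.4, J = (-62.64, -36.36). Then |UJ| = |J − U| = 72.43.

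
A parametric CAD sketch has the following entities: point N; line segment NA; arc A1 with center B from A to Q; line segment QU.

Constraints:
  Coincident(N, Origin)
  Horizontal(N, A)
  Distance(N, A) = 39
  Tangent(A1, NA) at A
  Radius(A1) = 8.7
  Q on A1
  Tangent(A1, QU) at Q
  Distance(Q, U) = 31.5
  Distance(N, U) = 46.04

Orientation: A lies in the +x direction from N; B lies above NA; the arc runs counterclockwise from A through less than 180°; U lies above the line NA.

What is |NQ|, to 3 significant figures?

47.8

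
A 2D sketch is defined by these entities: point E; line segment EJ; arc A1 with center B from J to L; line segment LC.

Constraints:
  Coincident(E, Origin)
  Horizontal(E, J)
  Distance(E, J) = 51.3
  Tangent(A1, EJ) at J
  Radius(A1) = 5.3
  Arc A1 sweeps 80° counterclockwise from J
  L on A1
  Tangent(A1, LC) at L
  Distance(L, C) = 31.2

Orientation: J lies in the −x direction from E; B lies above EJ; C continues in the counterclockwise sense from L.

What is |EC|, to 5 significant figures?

53.720

E is at the origin; EJ is horizontal with |EJ| = 51.3 and J on the −x side, so J = (-51.300, 0.0000). Tangency of A1 to EJ means the radius BJ is perpendicular to EJ, so B = J + (0, 5.3) = (-51.300, 5.3000). On A1, J sits at bearing -90° from B; an 80° counterclockwise sweep puts L at bearing -10°, so L = B + 5.3·(cos -10°, sin -10°) = (-46.081, 4.3797). Tangency of A1 to LC means the radius BL is perpendicular to LC, so LC runs along (−sin -10°, cos -10°); with |LC| = 31.2, C = (-40.663, 35.106). Then |EC| = |C − E| = 53.720.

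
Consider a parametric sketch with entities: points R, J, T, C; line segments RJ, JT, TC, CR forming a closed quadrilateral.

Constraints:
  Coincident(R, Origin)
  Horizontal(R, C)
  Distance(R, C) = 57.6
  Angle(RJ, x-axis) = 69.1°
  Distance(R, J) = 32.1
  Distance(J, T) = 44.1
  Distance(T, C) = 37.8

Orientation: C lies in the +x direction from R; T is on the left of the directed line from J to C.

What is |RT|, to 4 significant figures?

66.58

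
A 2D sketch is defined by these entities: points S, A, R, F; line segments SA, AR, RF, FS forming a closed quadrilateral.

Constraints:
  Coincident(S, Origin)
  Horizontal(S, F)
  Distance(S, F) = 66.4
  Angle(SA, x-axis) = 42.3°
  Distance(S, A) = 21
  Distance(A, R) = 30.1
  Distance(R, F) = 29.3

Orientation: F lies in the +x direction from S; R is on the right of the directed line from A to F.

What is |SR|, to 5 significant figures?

38.257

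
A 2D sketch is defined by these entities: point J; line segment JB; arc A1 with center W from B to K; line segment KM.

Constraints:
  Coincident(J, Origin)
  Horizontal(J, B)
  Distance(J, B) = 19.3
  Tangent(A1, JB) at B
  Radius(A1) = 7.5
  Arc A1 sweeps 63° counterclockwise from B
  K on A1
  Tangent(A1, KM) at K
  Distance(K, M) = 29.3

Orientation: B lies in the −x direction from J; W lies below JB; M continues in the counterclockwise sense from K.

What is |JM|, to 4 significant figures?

49.55

J is at the origin; J and B share the same y with |JB| = 19.3 and B on the −x side, so B = (-19.30, 0.000). A1 meets JB tangentially, so WB is at right angles to JB, so W = B + (0, -7.5) = (-19.30, -7.500). On A1, B sits at bearing 90° from W; a 63° counterclockwise sweep puts K at bearing 153°, so K = W + 7.5·(cos 153°, sin 153°) = (-25.98, -4.095). A1 meets KM tangentially, so WK is at right angles to KM, so KM runs along (−sin 153°, cos 153°); with |KM| = 29.3, M = (-39.28, -30.20). Then |JM| = |M − J| = 49.55.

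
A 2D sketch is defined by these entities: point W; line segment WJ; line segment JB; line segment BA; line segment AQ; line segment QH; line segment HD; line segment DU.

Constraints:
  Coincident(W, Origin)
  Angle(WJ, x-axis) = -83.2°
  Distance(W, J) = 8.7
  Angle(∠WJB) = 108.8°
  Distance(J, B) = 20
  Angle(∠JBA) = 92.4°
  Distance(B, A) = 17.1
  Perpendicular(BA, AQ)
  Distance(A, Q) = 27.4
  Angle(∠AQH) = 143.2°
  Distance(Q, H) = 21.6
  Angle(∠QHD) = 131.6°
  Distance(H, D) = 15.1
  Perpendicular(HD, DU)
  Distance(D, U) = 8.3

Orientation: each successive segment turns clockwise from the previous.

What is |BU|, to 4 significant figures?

39.43

∠QHD = 131.6° gives HD at -57.20° from the x-axis; with |HD| = 15.1, D = (28.68, -5.316). The perpendicularity gives DU at right angles to HD, so DU runs at -147.2°; with |DU| = 8.3, U = (21.71, -9.812). Then |BU| = |U − B| = 39.43.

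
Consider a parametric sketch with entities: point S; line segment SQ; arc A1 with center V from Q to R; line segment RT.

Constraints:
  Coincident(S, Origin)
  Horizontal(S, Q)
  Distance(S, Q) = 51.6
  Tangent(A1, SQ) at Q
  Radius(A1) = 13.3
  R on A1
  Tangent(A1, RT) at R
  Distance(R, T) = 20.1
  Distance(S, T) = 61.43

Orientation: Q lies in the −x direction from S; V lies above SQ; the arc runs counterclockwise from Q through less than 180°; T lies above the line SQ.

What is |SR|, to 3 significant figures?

44.2

S is at the origin; S and Q share the same y with |SQ| = 51.6 and Q on the −x side, so Q = (-51.6, 0.00). Tangency of A1 to SQ means the radius VQ is perpendicular to SQ, so V = Q + (0, 13.3) = (-51.6, 13.3). Since VR ⟂ RT (tangency), |VT| = √(13.3² + 20.1²) = 24.1 regardless of where R sits on A1. So T lies on both circle(S, 61.43) and circle(V, 24.1); the above-SQ intersection is T = (-48.9, 37.2). R is the foot of the tangent from T: R = (-39.7, 19.3).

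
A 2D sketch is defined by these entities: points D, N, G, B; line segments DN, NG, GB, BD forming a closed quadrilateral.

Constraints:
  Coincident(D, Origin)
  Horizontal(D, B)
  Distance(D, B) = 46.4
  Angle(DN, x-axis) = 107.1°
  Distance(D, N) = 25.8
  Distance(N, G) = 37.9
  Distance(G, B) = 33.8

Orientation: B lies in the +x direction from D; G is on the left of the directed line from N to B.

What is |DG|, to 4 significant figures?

42.11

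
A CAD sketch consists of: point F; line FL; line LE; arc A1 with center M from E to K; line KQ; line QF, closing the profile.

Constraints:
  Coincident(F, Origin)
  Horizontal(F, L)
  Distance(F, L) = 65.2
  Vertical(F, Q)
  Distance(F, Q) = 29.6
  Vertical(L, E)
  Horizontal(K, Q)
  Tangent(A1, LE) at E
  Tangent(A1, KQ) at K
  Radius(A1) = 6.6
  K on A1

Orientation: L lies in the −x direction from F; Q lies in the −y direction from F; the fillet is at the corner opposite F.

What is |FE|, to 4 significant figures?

69.14

The virtual corner opposite F is at (-65.20, -29.60). Tangency of A1 to LE means the radius ME is perpendicular to LE and since A1 is tangent to KQ there, MK ⟂ KQ, with radius 6.6, so the center M sits 6.6 in from both sides at M = (-58.60, -23.00). That places the tangent points at E = (-65.20, -23.00) on LE and K = (-58.60, -29.60) on KQ. Then |FE| = |E − F| = 69.14.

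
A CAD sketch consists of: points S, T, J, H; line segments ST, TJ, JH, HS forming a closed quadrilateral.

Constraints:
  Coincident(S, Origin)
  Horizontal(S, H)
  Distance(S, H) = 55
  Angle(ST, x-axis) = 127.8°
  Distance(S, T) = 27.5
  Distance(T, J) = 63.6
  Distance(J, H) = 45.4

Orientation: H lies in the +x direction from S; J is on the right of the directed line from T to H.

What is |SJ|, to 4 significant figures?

36.12

Checks: |TJ| = 63.60 ✓; |JH| = 45.40 ✓.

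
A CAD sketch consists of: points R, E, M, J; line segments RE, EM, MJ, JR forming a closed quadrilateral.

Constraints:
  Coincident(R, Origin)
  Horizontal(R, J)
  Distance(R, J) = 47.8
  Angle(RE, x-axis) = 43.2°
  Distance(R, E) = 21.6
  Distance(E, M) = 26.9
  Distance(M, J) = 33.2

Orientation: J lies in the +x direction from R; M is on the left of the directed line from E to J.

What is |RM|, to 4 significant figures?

48.45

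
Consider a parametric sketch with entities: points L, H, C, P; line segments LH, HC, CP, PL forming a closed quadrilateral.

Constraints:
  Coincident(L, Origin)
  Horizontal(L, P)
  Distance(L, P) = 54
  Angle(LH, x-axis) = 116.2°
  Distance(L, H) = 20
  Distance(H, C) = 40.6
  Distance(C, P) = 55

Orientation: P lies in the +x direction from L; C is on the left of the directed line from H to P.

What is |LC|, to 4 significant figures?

49.64

Checks: L = (0.00, 0.00) ✓; |HC| = 40.60 ✓; |CP| = 55.00 ✓.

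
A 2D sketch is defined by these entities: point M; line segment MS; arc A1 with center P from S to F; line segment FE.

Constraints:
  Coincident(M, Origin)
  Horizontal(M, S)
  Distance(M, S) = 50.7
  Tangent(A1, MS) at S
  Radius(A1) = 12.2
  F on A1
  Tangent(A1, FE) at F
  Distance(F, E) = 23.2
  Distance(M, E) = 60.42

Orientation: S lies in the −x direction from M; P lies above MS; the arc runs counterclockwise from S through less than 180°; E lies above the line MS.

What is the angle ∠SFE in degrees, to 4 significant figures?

125.3°

Checks: |PF| = 12.20 ✓; ∠(PF, FE) = 90.00° ✓; |FE| = 23.20 ✓; |ME| = 60.42 ✓.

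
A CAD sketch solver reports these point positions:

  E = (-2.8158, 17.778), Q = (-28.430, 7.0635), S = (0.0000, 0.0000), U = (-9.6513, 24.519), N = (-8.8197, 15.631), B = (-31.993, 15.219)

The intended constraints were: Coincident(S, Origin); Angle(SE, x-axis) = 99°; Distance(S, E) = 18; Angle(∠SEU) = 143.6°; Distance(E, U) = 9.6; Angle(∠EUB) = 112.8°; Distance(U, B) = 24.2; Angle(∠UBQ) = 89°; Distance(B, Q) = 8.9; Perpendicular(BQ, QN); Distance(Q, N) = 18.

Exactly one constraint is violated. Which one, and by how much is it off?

Distance(Q, N) = 18 — off by 3.40.

S = (0.00, 0.00) ✓; SE at 99.00° ✓; |SE| = 18.00 ✓; ∠SEU = 143.6° ✓; |EU| = 9.600 ✓; ∠EUB = 112.8° ✓; |UB| = 24.20 ✓; ∠UBQ = 89.00° ✓; |BQ| = 8.900 ✓; ∠(BQ, QN) = 90.00° ✓; |QN| = 21.40 ✗.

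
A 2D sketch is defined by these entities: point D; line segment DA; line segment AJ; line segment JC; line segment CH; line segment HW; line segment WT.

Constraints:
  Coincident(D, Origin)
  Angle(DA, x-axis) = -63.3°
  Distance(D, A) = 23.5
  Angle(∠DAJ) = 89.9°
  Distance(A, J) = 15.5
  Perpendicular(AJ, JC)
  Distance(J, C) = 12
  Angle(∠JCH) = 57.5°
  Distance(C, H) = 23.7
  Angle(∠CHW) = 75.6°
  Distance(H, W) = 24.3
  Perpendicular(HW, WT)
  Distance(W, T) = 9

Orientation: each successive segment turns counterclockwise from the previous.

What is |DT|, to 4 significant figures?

39.36

∠CHW = 75.6° gives HW at -16.30° from the x-axis; with |HW| = 24.3, W = (30.21, -30.49). HW is perpendicular to WT, so WT runs at 73.70°; with |WT| = 9.0, T = (32.73, -21.86). Then |DT| = |T − D| = 39.36.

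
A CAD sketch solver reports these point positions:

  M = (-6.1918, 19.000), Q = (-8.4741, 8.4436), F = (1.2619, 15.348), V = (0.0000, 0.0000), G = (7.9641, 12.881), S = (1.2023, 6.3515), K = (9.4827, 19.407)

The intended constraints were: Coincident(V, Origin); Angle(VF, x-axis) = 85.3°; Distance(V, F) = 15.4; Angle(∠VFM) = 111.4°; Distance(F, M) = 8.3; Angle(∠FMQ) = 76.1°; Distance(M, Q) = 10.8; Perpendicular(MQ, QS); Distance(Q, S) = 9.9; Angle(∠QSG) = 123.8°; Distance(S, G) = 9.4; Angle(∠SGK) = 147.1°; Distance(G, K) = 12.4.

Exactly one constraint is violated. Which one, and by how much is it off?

Distance(G, K) = 12.4 — off by 5.70.

V = (0.00, 0.00) ✓; VF at 85.30° ✓; |VF| = 15.40 ✓; ∠VFM = 111.4° ✓; |FM| = 8.300 ✓; ∠FMQ = 76.10° ✓; |MQ| = 10.80 ✓; ∠(MQ, QS) = 90.00° ✓; |QS| = 9.900 ✓; ∠QSG = 123.8° ✓; |SG| = 9.400 ✓; ∠SGK = 147.1° ✓; |GK| = 6.700 ✗.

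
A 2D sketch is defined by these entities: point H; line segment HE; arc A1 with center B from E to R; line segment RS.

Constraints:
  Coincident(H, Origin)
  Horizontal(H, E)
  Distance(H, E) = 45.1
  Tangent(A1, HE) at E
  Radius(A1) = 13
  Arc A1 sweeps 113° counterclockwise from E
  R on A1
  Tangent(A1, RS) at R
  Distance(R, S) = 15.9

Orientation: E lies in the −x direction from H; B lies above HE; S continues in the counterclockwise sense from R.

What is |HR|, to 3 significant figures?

37.7

H is at the origin; HE is horizontal with |HE| = 45.1 and E on the −x side, so E = (-45.1, 0.00). Since A1 is tangent to HE there, BE ⟂ HE, so B = E + (0, 13) = (-45.1, 13.0). On A1, E sits at bearing -90° from B; a 113° counterclockwise sweep puts R at bearing 23°, so R = B + 13.0·(cos 23°, sin 23°) = (-33.1, 18.1). Then |HR| = |R − H| = 37.7.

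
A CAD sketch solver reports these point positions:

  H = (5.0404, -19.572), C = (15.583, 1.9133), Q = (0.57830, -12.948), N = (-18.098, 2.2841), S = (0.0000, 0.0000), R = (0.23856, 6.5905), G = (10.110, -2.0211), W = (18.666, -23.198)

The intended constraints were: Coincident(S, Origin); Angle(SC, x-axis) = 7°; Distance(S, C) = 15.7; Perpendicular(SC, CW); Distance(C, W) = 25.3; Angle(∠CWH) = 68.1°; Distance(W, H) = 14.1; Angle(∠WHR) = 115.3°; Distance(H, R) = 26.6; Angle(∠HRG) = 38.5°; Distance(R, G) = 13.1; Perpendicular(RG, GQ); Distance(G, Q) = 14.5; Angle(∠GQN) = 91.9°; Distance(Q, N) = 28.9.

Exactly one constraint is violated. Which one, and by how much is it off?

Distance(Q, N) = 28.9 — off by 4.80.

S = (0.00, 0.00) ✓; SC at 7.000° ✓; |SC| = 15.70 ✓; ∠(SC, CW) = 90.00° ✓; |CW| = 25.30 ✓; ∠CWH = 68.10° ✓; |WH| = 14.10 ✓; ∠WHR = 115.3° ✓; |HR| = 26.60 ✓; ∠HRG = 38.50° ✓; |RG| = 13.10 ✓; ∠(RG, GQ) = 90.00° ✓; |GQ| = 14.50 ✓; ∠GQN = 91.90° ✓; |QN| = 24.10 ✗.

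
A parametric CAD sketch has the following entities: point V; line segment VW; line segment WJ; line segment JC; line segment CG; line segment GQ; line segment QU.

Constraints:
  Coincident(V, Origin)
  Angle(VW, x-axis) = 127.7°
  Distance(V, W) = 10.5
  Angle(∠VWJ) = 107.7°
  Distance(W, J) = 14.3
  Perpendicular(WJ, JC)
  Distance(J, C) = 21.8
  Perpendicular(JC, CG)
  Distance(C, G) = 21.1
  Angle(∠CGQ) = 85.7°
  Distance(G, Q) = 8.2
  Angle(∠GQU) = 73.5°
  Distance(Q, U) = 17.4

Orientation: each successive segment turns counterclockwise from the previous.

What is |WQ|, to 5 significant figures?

14.961

V is at the origin; VW runs at 127.7° with length 10.5, so W = (-6.4210, 8.3078). ∠VWJ = 107.7° gives WJ at -160.00° from the x-axis; with |WJ| = 14.3, J = (-19.859, 3.4170). WJ ⟂ JC, so JC runs at -70.000°; with |JC| = 21.8, C = (-12.403, -17.068). The perpendicularity gives CG at right angles to JC, so CG runs at 20.000°; with |CG| = 21.1, G = (7.4249, -9.8517). ∠CGQ = 85.7° gives GQ at 114.30° from the x-axis; with |GQ| = 8.2, Q = (4.0505, -2.3782). Then |WQ| = |Q − W| = 14.961.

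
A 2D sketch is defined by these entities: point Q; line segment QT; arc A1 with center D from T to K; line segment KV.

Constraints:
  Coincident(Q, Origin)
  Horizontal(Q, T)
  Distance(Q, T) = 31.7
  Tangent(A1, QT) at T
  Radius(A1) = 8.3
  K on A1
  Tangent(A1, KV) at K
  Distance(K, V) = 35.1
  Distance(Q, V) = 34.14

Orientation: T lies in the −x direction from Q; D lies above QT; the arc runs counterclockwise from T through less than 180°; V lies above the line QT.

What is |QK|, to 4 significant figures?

24.98

Checks: |DK| = 8.300 ✓; ∠(DK, KV) = 90.00° ✓; |KV| = 35.10 ✓; |QV| = 34.14 ✓.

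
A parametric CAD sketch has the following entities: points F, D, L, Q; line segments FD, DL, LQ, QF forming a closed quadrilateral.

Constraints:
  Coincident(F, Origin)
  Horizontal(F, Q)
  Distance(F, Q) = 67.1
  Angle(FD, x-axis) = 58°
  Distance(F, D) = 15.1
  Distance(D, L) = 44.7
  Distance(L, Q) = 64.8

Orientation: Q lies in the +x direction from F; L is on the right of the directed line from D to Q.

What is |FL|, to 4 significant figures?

33.55

F is at the origin; F and Q share the same y with |FQ| = 67.1 and Q in +x, so Q = (67.1, 0). FD runs at 58.0° with |FD| = 15.1, so D = (8.002, 12.81). L is determined by |DL| = 44.7 and |LQ| = 64.8 together: it lies at the intersection of circle(D, 44.7) and circle(Q, 64.8). With |DQ| = 60.47, the foot of the radical line on DQ is 12.04 from D and the perpendicular offset is √(44.7² − 12.04²) = 43.05. Taking the right-of-DQ solution: L = (10.65, -31.82).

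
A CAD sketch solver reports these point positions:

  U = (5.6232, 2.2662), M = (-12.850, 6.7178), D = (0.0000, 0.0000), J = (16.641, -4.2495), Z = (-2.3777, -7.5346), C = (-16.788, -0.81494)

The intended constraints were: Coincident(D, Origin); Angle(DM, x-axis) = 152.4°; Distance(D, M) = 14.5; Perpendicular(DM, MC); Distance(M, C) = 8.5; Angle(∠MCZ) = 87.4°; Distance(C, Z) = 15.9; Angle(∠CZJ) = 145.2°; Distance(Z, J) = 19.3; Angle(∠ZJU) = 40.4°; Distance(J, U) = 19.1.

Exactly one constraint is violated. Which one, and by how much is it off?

Distance(J, U) = 19.1 — off by 6.30.

D = (0.00, 0.00) ✓; DM at 152.4° ✓; |DM| = 14.50 ✓; ∠(DM, MC) = 90.00° ✓; |MC| = 8.500 ✓; ∠MCZ = 87.40° ✓; |CZ| = 15.90 ✓; ∠CZJ = 145.2° ✓; |ZJ| = 19.30 ✓; ∠ZJU = 40.40° ✓; |JU| = 12.80 ✗.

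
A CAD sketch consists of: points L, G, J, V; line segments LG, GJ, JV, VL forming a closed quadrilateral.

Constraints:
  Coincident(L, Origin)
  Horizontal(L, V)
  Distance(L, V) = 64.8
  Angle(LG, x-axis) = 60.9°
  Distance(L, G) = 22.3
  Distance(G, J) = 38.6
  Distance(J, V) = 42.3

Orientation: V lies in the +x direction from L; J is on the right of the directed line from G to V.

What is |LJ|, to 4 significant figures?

30.35

L is at the origin; L and V share the same y with |LV| = 64.8 and V in +x, so V = (64.8, 0). LG runs at 60.9° with |LG| = 22.3, so G = (10.85, 19.49). J is determined by |GJ| = 38.6 and |JV| = 42.3 together: it lies at the intersection of circle(G, 38.6) and circle(V, 42.3). With |GV| = 57.37, the foot of the radical line on GV is 26.07 from G and the perpendicular offset is √(38.6² − 26.07²) = 28.46. Taking the right-of-GV solution: J = (25.70, -16.14).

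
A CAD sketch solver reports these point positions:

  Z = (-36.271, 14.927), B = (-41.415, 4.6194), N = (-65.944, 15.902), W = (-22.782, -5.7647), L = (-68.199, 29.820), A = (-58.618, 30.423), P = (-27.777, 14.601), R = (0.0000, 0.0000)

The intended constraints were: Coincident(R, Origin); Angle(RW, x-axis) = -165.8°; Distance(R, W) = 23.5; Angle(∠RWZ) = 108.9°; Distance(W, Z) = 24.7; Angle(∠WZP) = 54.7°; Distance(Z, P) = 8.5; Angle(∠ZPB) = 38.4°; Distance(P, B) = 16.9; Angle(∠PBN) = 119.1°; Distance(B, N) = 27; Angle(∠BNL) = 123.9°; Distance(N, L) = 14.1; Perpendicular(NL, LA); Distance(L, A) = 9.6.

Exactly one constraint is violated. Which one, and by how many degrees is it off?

Perpendicular(NL, LA) — off by 5.60°.

R = (0.00, 0.00) ✓; RW at -165.8° ✓; |RW| = 23.50 ✓; ∠RWZ = 108.9° ✓; |WZ| = 24.70 ✓; ∠WZP = 54.70° ✓; |ZP| = 8.500 ✓; ∠ZPB = 38.40° ✓; |PB| = 16.90 ✓; ∠PBN = 119.1° ✓; |BN| = 27.00 ✓; ∠BNL = 123.9° ✓; |NL| = 14.10 ✓; ∠(NL, LA) = 95.60° ✗; |LA| = 9.600 ✓.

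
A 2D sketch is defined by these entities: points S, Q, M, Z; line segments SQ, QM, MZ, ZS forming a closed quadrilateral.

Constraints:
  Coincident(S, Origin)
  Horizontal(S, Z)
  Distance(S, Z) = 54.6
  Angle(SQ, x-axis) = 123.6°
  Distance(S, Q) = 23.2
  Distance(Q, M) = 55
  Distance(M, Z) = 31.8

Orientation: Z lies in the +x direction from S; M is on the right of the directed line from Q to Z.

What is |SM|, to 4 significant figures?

33.04

S is at the origin; S and Z share the same y with |SZ| = 54.6 and Z in +x, so Z = (54.6, 0). SQ runs at 123.6° with |SQ| = 23.2, so Q = (-12.84, 19.32). M is determined by |QM| = 55.0 and |MZ| = 31.8 together: it lies at the intersection of circle(Q, 55.0) and circle(Z, 31.8). With |QZ| = 70.15, the foot of the radical line on QZ is 49.43 from Q and the perpendicular offset is √(55.0² − 49.43²) = 24.12. Taking the right-of-QZ solution: M = (28.03, -17.48).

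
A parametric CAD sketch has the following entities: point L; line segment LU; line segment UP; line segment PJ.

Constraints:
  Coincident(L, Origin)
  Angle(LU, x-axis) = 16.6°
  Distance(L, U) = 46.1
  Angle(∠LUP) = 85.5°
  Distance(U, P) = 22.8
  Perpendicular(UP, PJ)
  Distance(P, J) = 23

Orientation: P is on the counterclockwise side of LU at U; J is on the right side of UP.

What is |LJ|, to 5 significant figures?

71.576

L is at the origin; LU runs at 16.6° with length 46.1, so U = 46.1·(cos 16.6°, sin 16.6°) = (44.179, 13.170). ∠LUP = 85.5°, so UP runs at 16.6° + (180° − 85.5°) = 111.10° from the x-axis; with |UP| = 22.8, P = U + 22.8·(cos 111.10°, sin 111.10°) = (35.971, 34.442). The perpendicularity gives PJ at right angles to UP; with |PJ| = 23.0 on the right of UP, J = P + 23.0·(0.93295, 0.36000) = (57.429, 42.722). Then |LJ| = |J − L| = 71.576.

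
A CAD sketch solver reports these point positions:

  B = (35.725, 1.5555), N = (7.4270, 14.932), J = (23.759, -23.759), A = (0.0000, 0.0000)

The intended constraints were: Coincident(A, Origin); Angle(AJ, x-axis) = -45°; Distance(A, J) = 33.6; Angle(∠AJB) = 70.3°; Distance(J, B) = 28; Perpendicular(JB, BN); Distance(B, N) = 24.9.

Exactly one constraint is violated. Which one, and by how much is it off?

Distance(B, N) = 24.9 — off by 6.40.

A = (0.00, 0.00) ✓; AJ at -45.00° ✓; |AJ| = 33.60 ✓; ∠AJB = 70.30° ✓; |JB| = 28.00 ✓; ∠(JB, BN) = 90.00° ✓; |BN| = 31.30 ✗.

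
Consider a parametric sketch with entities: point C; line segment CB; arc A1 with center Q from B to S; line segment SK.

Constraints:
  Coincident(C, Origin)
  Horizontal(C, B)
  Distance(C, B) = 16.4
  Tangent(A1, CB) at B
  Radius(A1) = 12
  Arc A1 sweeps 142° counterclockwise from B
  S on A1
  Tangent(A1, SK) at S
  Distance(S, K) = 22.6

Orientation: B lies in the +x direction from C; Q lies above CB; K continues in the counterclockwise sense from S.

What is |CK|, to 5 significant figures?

35.872

C is at the origin; C and B share the same y with |CB| = 16.4 and B on the +x side, so B = (16.400, 0.0000). A1 meets CB tangentially, so QB is at right angles to CB, so Q = B + (0, 12) = (16.400, 12.000). On A1, B sits at bearing -90° from Q; a 142° counterclockwise sweep puts S at bearing 52°, so S = Q + 12.0·(cos 52°, sin 52°) = (23.788, 21.456). Since A1 is tangent to SK there, QS ⟂ SK, so SK runs along (−sin 52°, cos 52°); with |SK| = 22.6, K = (5.9789, 35.370). Then |CK| = |K − C| = 35.872.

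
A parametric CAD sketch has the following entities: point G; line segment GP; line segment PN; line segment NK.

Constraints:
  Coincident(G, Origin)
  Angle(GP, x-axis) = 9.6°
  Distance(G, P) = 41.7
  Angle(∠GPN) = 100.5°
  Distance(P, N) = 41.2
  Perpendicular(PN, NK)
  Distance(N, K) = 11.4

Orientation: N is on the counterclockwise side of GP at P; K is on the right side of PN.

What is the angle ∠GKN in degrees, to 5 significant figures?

42.961°

G is at the origin; GP runs at 9.6° with length 41.7, so P = 41.7·(cos 9.6°, sin 9.6°) = (41.116, 6.9543). ∠GPN = 100.5°, so PN runs at 9.6° + (180° − 100.5°) = 89.100° from the x-axis; with |PN| = 41.2, N = P + 41.2·(cos 89.100°, sin 89.100°) = (41.763, 48.149). The perpendicularity gives NK at right angles to PN; with |NK| = 11.4 on the right of PN, K = N + 11.4·(0.99988, -0.015707) = (53.162, 47.970). Then cos ∠GKN = KG·KN / (|KG||KN|), giving 42.961°.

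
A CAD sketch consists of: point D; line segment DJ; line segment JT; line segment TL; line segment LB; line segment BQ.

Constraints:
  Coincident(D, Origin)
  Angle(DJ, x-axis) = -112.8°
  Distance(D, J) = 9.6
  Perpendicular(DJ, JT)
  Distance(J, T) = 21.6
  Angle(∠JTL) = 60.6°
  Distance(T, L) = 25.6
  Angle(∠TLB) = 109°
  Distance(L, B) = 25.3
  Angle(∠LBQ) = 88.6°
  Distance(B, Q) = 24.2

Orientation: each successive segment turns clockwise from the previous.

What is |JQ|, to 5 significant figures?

12.422

D is at the origin; DJ runs at -112.8° with length 9.6, so J = (-3.7201, -8.8499). DJ ⟂ JT, so JT runs at 157.20°; with |JT| = 21.6, T = (-23.632, -0.47955). ∠JTL = 60.6° gives TL at 37.800° from the x-axis; with |TL| = 25.6, L = (-3.4044, 15.211). ∠TLB = 109.0° gives LB at -33.200° from the x-axis; with |LB| = 25.3, B = (17.766, 1.3575). ∠LBQ = 88.6° gives BQ at -124.60° from the x-axis; with |BQ| = 24.2, Q = (4.0239, -18.562). Then |JQ| = |Q − J| = 12.422.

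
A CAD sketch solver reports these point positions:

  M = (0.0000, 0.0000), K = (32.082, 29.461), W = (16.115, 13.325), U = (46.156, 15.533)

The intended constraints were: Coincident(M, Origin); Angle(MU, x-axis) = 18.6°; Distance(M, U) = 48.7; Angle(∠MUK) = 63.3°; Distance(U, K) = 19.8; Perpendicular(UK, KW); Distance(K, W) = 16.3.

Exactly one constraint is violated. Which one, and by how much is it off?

Distance(K, W) = 16.3 — off by 6.40.

M = (0.00, 0.00) ✓; MU at 18.60° ✓; |MU| = 48.70 ✓; ∠MUK = 63.30° ✓; |UK| = 19.80 ✓; ∠(UK, KW) = 90.00° ✓; |KW| = 22.70 ✗.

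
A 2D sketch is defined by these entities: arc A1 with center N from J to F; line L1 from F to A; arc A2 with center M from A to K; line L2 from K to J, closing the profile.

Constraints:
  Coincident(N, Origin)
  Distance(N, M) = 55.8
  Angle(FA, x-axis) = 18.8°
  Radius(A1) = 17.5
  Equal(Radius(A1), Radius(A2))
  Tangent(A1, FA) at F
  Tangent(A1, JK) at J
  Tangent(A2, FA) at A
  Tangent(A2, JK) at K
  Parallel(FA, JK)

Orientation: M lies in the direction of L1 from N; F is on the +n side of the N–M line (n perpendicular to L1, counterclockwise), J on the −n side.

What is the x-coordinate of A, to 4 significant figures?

47.18

Tangency of A1 to both parallel lines with radius 17.5 puts F and J at N ± 17.5·n: F = (-5.640, 16.57), J = (5.640, -16.57). Equal radii place A and K the same way about M: A = M + 17.5·n = (47.18, 34.55), K = M − 17.5·n = (58.46, 1.416). So A.x = 47.18.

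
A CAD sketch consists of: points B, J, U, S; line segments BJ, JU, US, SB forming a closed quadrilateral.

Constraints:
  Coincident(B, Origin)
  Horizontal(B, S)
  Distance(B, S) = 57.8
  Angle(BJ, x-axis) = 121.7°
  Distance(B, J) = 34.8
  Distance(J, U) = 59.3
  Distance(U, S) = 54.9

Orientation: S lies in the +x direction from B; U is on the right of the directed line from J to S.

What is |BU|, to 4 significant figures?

24.85

Checks: |JU| = 59.30 ✓; |US| = 54.90 ✓.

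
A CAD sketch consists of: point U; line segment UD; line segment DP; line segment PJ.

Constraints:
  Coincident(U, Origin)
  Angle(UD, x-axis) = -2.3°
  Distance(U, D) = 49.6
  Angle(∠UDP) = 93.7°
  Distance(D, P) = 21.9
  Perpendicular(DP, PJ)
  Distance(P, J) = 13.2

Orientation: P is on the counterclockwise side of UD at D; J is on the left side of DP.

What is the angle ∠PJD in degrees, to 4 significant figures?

58.92°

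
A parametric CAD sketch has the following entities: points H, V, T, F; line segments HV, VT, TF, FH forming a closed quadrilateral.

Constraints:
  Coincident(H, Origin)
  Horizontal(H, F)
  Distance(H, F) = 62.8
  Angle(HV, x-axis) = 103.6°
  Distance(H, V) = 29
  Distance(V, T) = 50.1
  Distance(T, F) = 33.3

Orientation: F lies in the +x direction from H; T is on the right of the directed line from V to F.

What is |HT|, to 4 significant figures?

30.56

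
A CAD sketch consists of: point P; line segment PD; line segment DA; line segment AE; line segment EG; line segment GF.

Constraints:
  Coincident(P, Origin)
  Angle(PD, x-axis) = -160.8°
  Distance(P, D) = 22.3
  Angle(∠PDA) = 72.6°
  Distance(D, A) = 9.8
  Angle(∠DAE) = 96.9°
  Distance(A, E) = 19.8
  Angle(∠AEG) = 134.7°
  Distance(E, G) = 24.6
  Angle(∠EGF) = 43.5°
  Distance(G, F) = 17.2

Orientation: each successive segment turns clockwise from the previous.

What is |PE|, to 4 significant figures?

5.744

P is at the origin; PD runs at -160.8° with length 22.3, so D = (-21.06, -7.334). ∠PDA = 72.6° gives DA at 91.80° from the x-axis; with |DA| = 9.8, A = (-21.37, 2.461). ∠DAE = 96.9° gives AE at 8.700° from the x-axis; with |AE| = 19.8, E = (-1.795, 5.456). Then |PE| = |E − P| = 5.744.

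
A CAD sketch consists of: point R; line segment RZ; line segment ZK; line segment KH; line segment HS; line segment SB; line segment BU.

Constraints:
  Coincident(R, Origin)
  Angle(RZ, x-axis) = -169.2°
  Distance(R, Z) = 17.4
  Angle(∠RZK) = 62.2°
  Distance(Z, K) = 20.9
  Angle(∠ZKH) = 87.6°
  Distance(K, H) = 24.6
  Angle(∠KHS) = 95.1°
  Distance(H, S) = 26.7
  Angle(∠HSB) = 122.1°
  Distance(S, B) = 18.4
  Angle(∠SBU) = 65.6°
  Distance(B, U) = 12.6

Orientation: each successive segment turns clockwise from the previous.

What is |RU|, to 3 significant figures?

14.8

R is at the origin; RZ runs at -169.2° with length 17.4, so Z = (-17.1, -3.26). ∠RZK = 62.2° gives ZK at 73.0° from the x-axis; with |ZK| = 20.9, K = (-11.0, 16.7). ∠ZKH = 87.6° gives KH at -19.4° from the x-axis; with |KH| = 24.6, H = (12.2, 8.56). ∠KHS = 95.1° gives HS at -104° from the x-axis; with |HS| = 26.7, S = (5.63, -17.3). ∠HSB = 122.1° gives SB at -162° from the x-axis; with |SB| = 18.4, B = (-11.9, -22.9). ∠SBU = 65.6° gives BU at 83.4° from the x-axis; with |BU| = 12.6, U = (-10.4, -10.4). Then |RU| = |U − R| = 14.8.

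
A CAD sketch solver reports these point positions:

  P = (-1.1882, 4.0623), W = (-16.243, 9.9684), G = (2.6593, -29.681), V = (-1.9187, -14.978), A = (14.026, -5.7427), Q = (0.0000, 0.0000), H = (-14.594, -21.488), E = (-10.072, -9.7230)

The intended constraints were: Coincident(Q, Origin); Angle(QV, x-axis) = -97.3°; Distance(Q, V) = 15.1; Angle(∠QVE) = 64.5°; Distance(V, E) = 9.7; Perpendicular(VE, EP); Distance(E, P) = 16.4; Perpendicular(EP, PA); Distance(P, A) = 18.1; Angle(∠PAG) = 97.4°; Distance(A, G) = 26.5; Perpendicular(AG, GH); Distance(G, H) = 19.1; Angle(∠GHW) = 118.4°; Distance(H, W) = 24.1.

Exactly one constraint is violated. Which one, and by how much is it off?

Distance(H, W) = 24.1 — off by 7.40.

Q = (0.00, 0.00) ✓; QV at -97.30° ✓; |QV| = 15.10 ✓; ∠QVE = 64.50° ✓; |VE| = 9.700 ✓; ∠(VE, EP) = 90.00° ✓; |EP| = 16.40 ✓; ∠(EP, PA) = 90.00° ✓; |PA| = 18.10 ✓; ∠PAG = 97.40° ✓; |AG| = 26.50 ✓; ∠(AG, GH) = 90.00° ✓; |GH| = 19.10 ✓; ∠GHW = 118.4° ✓; |HW| = 31.50 ✗.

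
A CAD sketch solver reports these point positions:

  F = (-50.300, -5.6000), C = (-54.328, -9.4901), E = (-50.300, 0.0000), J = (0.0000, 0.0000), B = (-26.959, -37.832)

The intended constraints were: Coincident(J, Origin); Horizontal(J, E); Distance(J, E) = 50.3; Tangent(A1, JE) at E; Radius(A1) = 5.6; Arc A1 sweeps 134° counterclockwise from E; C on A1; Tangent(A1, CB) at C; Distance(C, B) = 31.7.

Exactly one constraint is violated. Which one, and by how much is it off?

Distance(C, B) = 31.7 — off by 7.70.

J = (0.00, 0.00) ✓; J.y = 0.00, E.y = 0.00 ✓; |JE| = 50.30 ✓; ∠(FE, EJ) = 90.00° ✓; |FE| = 5.600 ✓; bearing(F→C) − bearing(F→E) = 134.0° ✓; |FC| = 5.600 ✓; ∠(FC, CB) = 90.00° ✓; |CB| = 39.40 ✗.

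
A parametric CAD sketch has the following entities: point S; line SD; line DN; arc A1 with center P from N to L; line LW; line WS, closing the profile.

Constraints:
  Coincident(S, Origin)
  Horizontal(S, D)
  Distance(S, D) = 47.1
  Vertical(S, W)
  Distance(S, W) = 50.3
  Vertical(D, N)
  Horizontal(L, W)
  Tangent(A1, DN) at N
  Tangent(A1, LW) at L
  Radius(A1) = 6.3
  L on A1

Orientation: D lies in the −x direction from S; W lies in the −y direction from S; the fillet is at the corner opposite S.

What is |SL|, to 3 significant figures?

64.8

S is at the origin; SD is horizontal with |SD| = 47.1 and D on the −x side, so D = (-47.1, 0.00). SW is vertical with |SW| = 50.3 and W on the −y side, so W = (0.00, -50.3). The virtual corner opposite S is at (-47.1, -50.3). A1 meets DN tangentially, so PN is at right angles to DN and A1 meets LW tangentially, so PL is at right angles to LW, with radius 6.3, so the center P sits 6.3 in from both sides at P = (-40.8, -44.0). That places the tangent points at N = (-47.1, -44.0) on DN and L = (-40.8, -50.3) on LW. Then |SL| = |L − S| = 64.8.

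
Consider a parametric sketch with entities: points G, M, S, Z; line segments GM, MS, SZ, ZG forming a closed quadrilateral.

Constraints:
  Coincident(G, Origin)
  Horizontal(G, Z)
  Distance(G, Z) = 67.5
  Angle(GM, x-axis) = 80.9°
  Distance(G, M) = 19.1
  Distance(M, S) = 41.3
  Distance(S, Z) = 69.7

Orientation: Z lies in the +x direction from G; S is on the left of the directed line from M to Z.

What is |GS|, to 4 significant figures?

59.49

Checks: |MS| = 41.30 ✓; |SZ| = 69.70 ✓.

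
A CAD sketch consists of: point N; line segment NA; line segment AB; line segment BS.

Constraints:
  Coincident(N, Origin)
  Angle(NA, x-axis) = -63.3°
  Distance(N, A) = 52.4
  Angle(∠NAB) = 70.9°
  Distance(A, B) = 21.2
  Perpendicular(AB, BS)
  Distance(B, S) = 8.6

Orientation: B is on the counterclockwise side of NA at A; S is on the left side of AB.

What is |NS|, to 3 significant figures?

41.1

N is at the origin; NA runs at -63.3° with length 52.4, so A = 52.4·(cos -63.3°, sin -63.3°) = (23.5, -46.8). ∠NAB = 70.9°, so AB runs at -63.3° + (180° − 70.9°) = 45.8° from the x-axis; with |AB| = 21.2, B = A + 21.2·(cos 45.8°, sin 45.8°) = (38.3, -31.6). AB is perpendicular to BS; with |BS| = 8.6 on the left of AB, S = B + 8.6·(-0.717, 0.697) = (32.2, -25.6). Then |NS| = |S − N| = 41.1.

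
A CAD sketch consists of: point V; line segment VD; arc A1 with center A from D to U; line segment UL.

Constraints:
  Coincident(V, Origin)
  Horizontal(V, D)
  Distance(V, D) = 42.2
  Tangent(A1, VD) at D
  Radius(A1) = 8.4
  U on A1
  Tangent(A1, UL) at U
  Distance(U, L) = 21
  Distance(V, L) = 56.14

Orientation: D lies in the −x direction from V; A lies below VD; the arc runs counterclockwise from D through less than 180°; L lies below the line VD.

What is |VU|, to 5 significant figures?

51.423

V is at the origin; VD is horizontal with |VD| = 42.2 and D on the −x side, so D = (-42.200, 0.0000). A1 meets VD tangentially, so AD is at right angles to VD, so A = D + (0, -8.4) = (-42.200, -8.4000). Since AU ⟂ UL (tangency), |AL| = √(8.4² + 21.0²) = 22.618 regardless of where U sits on A1. So L lies on both circle(V, 56.14) and circle(A, 22.618); the below-VD intersection is L = (-47.152, -30.469). U is the foot of the tangent from L: U = (-50.493, -9.7363).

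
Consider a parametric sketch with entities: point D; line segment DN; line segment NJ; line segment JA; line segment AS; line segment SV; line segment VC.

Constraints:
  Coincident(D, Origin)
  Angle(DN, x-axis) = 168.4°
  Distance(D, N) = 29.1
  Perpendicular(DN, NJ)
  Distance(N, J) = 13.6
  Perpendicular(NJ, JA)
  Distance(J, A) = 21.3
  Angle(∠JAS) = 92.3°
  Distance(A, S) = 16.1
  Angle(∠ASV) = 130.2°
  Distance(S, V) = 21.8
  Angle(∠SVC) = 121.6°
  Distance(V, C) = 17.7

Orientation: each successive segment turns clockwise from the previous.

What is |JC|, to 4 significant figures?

28.26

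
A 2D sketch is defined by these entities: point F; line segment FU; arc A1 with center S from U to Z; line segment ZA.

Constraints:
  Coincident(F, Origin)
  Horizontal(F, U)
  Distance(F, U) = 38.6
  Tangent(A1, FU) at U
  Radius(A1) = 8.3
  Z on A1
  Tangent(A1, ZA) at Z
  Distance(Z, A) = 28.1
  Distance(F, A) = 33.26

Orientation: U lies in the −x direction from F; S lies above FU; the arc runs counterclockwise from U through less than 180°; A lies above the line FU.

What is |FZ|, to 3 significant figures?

31.7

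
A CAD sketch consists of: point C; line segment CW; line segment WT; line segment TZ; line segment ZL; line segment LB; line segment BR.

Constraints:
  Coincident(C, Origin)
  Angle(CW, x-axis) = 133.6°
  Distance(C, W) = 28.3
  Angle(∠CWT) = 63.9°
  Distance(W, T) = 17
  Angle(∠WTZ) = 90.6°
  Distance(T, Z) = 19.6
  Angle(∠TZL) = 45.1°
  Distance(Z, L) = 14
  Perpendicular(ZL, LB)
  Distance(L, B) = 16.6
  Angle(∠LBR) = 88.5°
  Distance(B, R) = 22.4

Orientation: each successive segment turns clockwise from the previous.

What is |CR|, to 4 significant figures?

24.74

C is at the origin; CW runs at 133.6° with length 28.3, so W = (-19.52, 20.49). ∠CWT = 63.9° gives WT at 17.50° from the x-axis; with |WT| = 17.0, T = (-3.303, 25.61). ∠WTZ = 90.6° gives TZ at -71.90° from the x-axis; with |TZ| = 19.6, Z = (2.786, 6.976). ∠TZL = 45.1° gives ZL at 153.2° from the x-axis; with |ZL| = 14.0, L = (-9.710, 13.29). ZL ⟂ LB, so LB runs at 63.20°; with |LB| = 16.6, B = (-2.225, 28.11). ∠LBR = 88.5° gives BR at -28.30° from the x-axis; with |BR| = 22.4, R = (17.50, 17.49). Then |CR| = |R − C| = 24.74.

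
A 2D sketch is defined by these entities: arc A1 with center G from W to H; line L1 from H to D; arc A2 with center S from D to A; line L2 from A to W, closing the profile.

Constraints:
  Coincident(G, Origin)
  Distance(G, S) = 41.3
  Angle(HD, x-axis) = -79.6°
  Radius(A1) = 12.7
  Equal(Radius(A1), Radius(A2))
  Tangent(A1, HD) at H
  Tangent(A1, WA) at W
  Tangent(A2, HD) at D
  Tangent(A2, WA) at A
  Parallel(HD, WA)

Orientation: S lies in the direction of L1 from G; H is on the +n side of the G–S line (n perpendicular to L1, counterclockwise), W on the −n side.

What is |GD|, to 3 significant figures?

43.2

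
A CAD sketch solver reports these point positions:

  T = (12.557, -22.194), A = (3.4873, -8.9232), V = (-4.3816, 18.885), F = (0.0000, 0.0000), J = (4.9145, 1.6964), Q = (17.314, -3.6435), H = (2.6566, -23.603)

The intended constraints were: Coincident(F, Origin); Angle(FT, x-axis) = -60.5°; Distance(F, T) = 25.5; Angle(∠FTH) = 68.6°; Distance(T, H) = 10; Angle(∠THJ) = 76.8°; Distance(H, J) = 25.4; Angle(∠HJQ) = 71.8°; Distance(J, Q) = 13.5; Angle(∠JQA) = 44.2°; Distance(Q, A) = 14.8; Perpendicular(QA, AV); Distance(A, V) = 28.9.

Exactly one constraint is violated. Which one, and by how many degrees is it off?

Perpendicular(QA, AV) — off by 5.10°.

F = (0.00, 0.00) ✓; FT at -60.50° ✓; |FT| = 25.50 ✓; ∠FTH = 68.60° ✓; |TH| = 10.00 ✓; ∠THJ = 76.80° ✓; |HJ| = 25.40 ✓; ∠HJQ = 71.80° ✓; |JQ| = 13.50 ✓; ∠JQA = 44.20° ✓; |QA| = 14.80 ✓; ∠(QA, AV) = 95.10° ✗; |AV| = 28.90 ✓.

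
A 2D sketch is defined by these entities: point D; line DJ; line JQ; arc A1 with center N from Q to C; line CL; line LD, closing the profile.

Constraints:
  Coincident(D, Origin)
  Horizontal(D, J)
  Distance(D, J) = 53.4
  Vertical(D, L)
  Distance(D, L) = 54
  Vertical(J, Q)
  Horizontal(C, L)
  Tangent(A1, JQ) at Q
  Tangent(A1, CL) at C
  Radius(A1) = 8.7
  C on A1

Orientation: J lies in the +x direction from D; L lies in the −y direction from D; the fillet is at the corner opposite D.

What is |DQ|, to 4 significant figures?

70.03

The virtual corner opposite D is at (53.40, -54.00). A1 meets JQ tangentially, so NQ is at right angles to JQ and the tangent condition forces NC to be normal to CL, with radius 8.7, so the center N sits 8.7 in from both sides at N = (44.70, -45.30). That places the tangent points at Q = (53.40, -45.30) on JQ and C = (44.70, -54.00) on CL. Then |DQ| = |Q − D| = 70.03.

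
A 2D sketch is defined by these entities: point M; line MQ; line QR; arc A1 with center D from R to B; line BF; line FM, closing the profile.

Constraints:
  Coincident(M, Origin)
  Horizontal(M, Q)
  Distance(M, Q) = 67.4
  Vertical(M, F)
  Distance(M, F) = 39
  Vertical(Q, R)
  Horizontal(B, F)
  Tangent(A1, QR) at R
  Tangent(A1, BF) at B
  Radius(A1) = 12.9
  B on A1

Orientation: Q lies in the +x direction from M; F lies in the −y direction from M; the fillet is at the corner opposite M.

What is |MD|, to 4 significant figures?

60.43

MF is vertical with |MF| = 39.0 and F on the −y side, so F = (0.000, -39.00). The virtual corner opposite M is at (67.40, -39.00). The tangent condition forces DR to be normal to QR and the tangent condition forces DB to be normal to BF, with radius 12.9, so the center D sits 12.9 in from both sides at D = (54.50, -26.10). Then |MD| = |D − M| = 60.43.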